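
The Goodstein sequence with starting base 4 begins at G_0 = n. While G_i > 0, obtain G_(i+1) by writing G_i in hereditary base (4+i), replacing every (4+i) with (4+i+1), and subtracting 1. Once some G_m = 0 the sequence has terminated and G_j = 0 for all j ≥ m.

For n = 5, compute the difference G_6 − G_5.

base 4: 5 = 4 + 1; at 5: 5 + 1 = 6; next = 5
base 5: 5 = 5; at 6: 6 = 6; next = 5
base 6: 5 = 5; at 7: 5 = 5; next = 4
base 7: 4 = 4; at 8: 4 = 4; next = 3
base 8: 3 = 3; at 9: 3 = 3; next = 2
base 9: 2 = 2; at 10: 2 = 2; next = 1

-1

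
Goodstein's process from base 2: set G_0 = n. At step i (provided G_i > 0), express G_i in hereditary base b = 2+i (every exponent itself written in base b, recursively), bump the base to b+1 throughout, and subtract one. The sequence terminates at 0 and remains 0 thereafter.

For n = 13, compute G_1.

108

i=0: 13 = 2^(2 + 1) + 2^2 + 1 (b=2); 2→3: 3^(3 + 1) + 3^3 + 1 = 109; 109−1 = 108
i=1: 108 = 3^(3 + 1) + 3^3 (b=3); 3→4: 4^(4 + 1) + 4^4 = 1280; 1280−1 = 1279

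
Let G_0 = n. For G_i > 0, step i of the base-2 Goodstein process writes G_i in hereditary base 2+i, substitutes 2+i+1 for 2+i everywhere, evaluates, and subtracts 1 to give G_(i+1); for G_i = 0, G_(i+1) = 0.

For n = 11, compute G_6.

base 2: 11 = 2^(2 + 1) + 2 + 1; at 3: 3^(3 + 1) + 3 + 1 = 85; next = 84
base 3: 84 = 3^(3 + 1) + 3; at 4: 4^(4 + 1) + 4 = 1028; next = 1027
base 4: 1027 = 4^(4 + 1) + 3; at 5: 5^(5 + 1) + 3 = 15628; next = 15627
base 5: 15627 = 5^(5 + 1) + 2; at 6: 6^(6 + 1) + 2 = 279938; next = 279937
base 6: 279937 = 6^(6 + 1) + 1; at 7: 7^(7 + 1) + 1 = 5764802; next = 5764801
base 7: 5764801 = 7^(7 + 1); at 8: 8^(8 + 1) = 134217728; next = 134217727
base 8: 134217727 = 7·8^8 + 7·8^7 + 7·8^6 + 7·8^5 + 7·8^4 + 7·8^3 + 7·8^2 + 7·8 + 7; at 9: 7·9^9 + 7·9^7 + 7·9^6 + 7·9^5 + 7·9^4 + 7·9^3 + 7·9^2 + 7·9 + 7 = 2749609303; next = 2749609302

134217727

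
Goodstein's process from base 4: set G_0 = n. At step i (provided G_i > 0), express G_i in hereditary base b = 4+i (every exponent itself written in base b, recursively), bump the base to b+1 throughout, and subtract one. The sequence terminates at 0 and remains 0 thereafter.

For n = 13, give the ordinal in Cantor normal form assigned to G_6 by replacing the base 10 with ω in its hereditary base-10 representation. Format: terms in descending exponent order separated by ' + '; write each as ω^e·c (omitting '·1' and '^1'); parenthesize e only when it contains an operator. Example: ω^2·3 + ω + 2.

step 0: 13 = 3·4 + 1; sub 5 for 4: 3·5 + 1; = 16; G_1 = 16−1 = 15
step 1: 15 = 3·5; sub 6 for 5: 3·6; = 18; G_2 = 18−1 = 17
step 2: 17 = 2·6 + 5; sub 7 for 6: 2·7 + 5; = 19; G_3 = 19−1 = 18
step 3: 18 = 2·7 + 4; sub 8 for 7: 2·8 + 4; = 20; G_4 = 20−1 = 19
step 4: 19 = 2·8 + 3; sub 9 for 8: 2·9 + 3; = 21; G_5 = 21−1 = 20
step 5: 20 = 2·9 + 2; sub 10 for 9: 2·10 + 2; = 22; G_6 = 22−1 = 21
step 6: 21 = 2·10 + 1; sub 11 for 10: 2·11 + 1; = 23; G_7 = 23−1 = 22

ω·2 + 1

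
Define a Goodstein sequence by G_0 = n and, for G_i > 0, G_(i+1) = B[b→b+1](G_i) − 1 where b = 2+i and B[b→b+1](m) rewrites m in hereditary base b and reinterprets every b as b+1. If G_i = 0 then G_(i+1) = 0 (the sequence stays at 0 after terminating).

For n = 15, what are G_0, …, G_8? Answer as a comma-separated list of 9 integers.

[0] 15 ≡ 2^(2 + 1) + 2^2 + 2 + 1 (base 2). Lift 3: 112. −1: 111.
[1] 111 ≡ 3^(3 + 1) + 3^3 + 3 (base 3). Lift 4: 1284. −1: 1283.
[2] 1283 ≡ 4^(4 + 1) + 4^4 + 3 (base 4). Lift 5: 18753. −1: 18752.
[3] 18752 ≡ 5^(5 + 1) + 5^5 + 2 (base 5). Lift 6: 326594. −1: 326593.
[4] 326593 ≡ 6^(6 + 1) + 6^6 + 1 (base 6). Lift 7: 6588345. −1: 6588344.
[5] 6588344 ≡ 7^(7 + 1) + 7^7 (base 7). Lift 8: 150994944. −1: 150994943.
[6] 150994943 ≡ 8^(8 + 1) + 7·8^7 + 7·8^6 + 7·8^5 + 7·8^4 + 7·8^3 + 7·8^2 + 7·8 + 7 (base 8). Lift 9: 3524450281. −1: 3524450280.
[7] 3524450280 ≡ 9^(9 + 1) + 7·9^7 + 7·9^6 + 7·9^5 + 7·9^4 + 7·9^3 + 7·9^2 + 7·9 + 6 (base 9). Lift 10: 100077777776. −1: 100077777775.

15, 111, 1283, 18752, 326593, 6588344, 150994943, 3524450280, 100077777775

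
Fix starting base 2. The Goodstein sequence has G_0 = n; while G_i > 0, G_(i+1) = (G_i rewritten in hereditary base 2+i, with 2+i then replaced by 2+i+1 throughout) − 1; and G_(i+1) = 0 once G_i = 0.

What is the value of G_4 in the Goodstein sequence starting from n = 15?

326593

G_0=15  [base 2] 2^(2 + 1) + 2^2 + 2 + 1  →[2↦3]→  3^(3 + 1) + 3^3 + 3 + 1 = 112  −1 ⇒ G_1=111
G_1=111  [base 3] 3^(3 + 1) + 3^3 + 3  →[3↦4]→  4^(4 + 1) + 4^4 + 4 = 1284  −1 ⇒ G_2=1283
G_2=1283  [base 4] 4^(4 + 1) + 4^4 + 3  →[4↦5]→  5^(5 + 1) + 5^5 + 3 = 18753  −1 ⇒ G_3=18752
G_3=18752  [base 5] 5^(5 + 1) + 5^5 + 2  →[5↦6]→  6^(6 + 1) + 6^6 + 2 = 326594  −1 ⇒ G_4=326593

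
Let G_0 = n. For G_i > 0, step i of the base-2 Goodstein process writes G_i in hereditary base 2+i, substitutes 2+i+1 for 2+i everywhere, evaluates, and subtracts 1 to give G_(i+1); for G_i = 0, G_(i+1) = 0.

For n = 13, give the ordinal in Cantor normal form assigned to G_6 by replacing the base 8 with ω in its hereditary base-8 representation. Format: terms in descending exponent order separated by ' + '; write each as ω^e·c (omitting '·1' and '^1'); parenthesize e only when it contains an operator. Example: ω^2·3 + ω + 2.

G_0=13  [base 2] 2^(2 + 1) + 2^2 + 1  →[2↦3]→  3^(3 + 1) + 3^3 + 1 = 109  −1 ⇒ G_1=108
G_1=108  [base 3] 3^(3 + 1) + 3^3  →[3↦4]→  4^(4 + 1) + 4^4 = 1280  −1 ⇒ G_2=1279
G_2=1279  [base 4] 4^(4 + 1) + 3·4^3 + 3·4^2 + 3·4 + 3  →[4↦5]→  5^(5 + 1) + 3·5^3 + 3·5^2 + 3·5 + 3 = 16093  −1 ⇒ G_3=16092
G_3=16092  [base 5] 5^(5 + 1) + 3·5^3 + 3·5^2 + 3·5 + 2  →[5↦6]→  6^(6 + 1) + 3·6^3 + 3·6^2 + 3·6 + 2 = 280712  −1 ⇒ G_4=280711
G_4=280711  [base 6] 6^(6 + 1) + 3·6^3 + 3·6^2 + 3·6 + 1  →[6↦7]→  7^(7 + 1) + 3·7^3 + 3·7^2 + 3·7 + 1 = 5765999  −1 ⇒ G_5=5765998
G_5=5765998  [base 7] 7^(7 + 1) + 3·7^3 + 3·7^2 + 3·7  →[7↦8]→  8^(8 + 1) + 3·8^3 + 3·8^2 + 3·8 = 134219480  −1 ⇒ G_6=134219479
G_6=134219479  [base 8] 8^(8 + 1) + 3·8^3 + 3·8^2 + 2·8 + 7  →[8↦9]→  9^(9 + 1) + 3·9^3 + 3·9^2 + 2·9 + 7 = 3486786856  −1 ⇒ G_7=3486786855

ω^(ω + 1) + ω^3·3 + ω^2·3 + ω·2 + 7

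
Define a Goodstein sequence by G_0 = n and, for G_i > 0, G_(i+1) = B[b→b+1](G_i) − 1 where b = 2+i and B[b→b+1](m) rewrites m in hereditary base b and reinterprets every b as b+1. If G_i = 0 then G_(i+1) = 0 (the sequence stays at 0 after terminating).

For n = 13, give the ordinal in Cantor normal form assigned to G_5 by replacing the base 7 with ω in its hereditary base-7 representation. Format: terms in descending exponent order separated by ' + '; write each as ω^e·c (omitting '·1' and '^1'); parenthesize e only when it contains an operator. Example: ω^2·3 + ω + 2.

G_0 = 13. HB_2(13) = 2^(2 + 1) + 2^2 + 1. Bump = 109. G_1 = 108.
G_1 = 108. HB_3(108) = 3^(3 + 1) + 3^3. Bump = 1280. G_2 = 1279.
G_2 = 1279. HB_4(1279) = 4^(4 + 1) + 3·4^3 + 3·4^2 + 3·4 + 3. Bump = 16093. G_3 = 16092.
G_3 = 16092. HB_5(16092) = 5^(5 + 1) + 3·5^3 + 3·5^2 + 3·5 + 2. Bump = 280712. G_4 = 280711.
G_4 = 280711. HB_6(280711) = 6^(6 + 1) + 3·6^3 + 3·6^2 + 3·6 + 1. Bump = 5765999. G_5 = 5765998.

ω^(ω + 1) + ω^3·3 + ω^2·3 + ω·3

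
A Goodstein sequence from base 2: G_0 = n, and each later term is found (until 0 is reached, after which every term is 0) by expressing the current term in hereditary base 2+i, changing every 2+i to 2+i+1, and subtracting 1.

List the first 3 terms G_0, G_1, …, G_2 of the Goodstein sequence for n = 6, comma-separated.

6 —HB2→ 2^2 + 2 —bump→ 3^3 + 3 = 30 —(−1)→ 29
29 —HB3→ 3^3 + 2 —bump→ 4^4 + 2 = 258 —(−1)→ 257

6, 29, 257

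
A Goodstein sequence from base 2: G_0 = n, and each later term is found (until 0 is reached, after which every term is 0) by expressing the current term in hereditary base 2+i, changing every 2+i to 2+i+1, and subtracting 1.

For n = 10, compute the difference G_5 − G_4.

3935819

step 0: 10 = 2^(2 + 1) + 2; sub 3 for 2: 3^(3 + 1) + 3; = 84; G_1 = 84−1 = 83
step 1: 83 = 3^(3 + 1) + 2; sub 4 for 3: 4^(4 + 1) + 2; = 1026; G_2 = 1026−1 = 1025
step 2: 1025 = 4^(4 + 1) + 1; sub 5 for 4: 5^(5 + 1) + 1; = 15626; G_3 = 15626−1 = 15625
step 3: 15625 = 5^(5 + 1); sub 6 for 5: 6^(6 + 1); = 279936; G_4 = 279936−1 = 279935
step 4: 279935 = 5·6^6 + 5·6^5 + 5·6^4 + 5·6^3 + 5·6^2 + 5·6 + 5; sub 7 for 6: 5·7^7 + 5·7^5 + 5·7^4 + 5·7^3 + 5·7^2 + 5·7 + 5; = 4215755; G_5 = 4215755−1 = 4215754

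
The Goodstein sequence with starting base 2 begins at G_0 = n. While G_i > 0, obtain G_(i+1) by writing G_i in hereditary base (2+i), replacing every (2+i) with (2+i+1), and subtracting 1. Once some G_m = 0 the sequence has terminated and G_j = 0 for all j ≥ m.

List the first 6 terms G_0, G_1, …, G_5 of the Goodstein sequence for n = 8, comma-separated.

G_0 = 8. HB_2(8) = 2^(2 + 1). Bump = 81. G_1 = 80.
G_1 = 80. HB_3(80) = 2·3^3 + 2·3^2 + 2·3 + 2. Bump = 554. G_2 = 553.
G_2 = 553. HB_4(553) = 2·4^4 + 2·4^2 + 2·4 + 1. Bump = 6311. G_3 = 6310.
G_3 = 6310. HB_5(6310) = 2·5^5 + 2·5^2 + 2·5. Bump = 93396. G_4 = 93395.
G_4 = 93395. HB_6(93395) = 2·6^6 + 2·6^2 + 6 + 5. Bump = 1647196. G_5 = 1647195.

8, 80, 553, 6310, 93395, 1647195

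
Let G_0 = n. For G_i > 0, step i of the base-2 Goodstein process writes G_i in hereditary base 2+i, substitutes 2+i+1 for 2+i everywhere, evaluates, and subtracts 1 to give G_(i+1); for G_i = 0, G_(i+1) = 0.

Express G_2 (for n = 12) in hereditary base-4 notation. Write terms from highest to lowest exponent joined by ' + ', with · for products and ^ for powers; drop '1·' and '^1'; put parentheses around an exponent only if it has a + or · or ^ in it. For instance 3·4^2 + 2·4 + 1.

G_0=12  [base 2] 2^(2 + 1) + 2^2  →[2↦3]→  3^(3 + 1) + 3^3 = 108  −1 ⇒ G_1=107
G_1=107  [base 3] 3^(3 + 1) + 2·3^2 + 2·3 + 2  →[3↦4]→  4^(4 + 1) + 2·4^2 + 2·4 + 2 = 1066  −1 ⇒ G_2=1065
G_2=1065  [base 4] 4^(4 + 1) + 2·4^2 + 2·4 + 1  →[4↦5]→  5^(5 + 1) + 2·5^2 + 2·5 + 1 = 15686  −1 ⇒ G_3=15685

4^(4 + 1) + 2·4^2 + 2·4 + 1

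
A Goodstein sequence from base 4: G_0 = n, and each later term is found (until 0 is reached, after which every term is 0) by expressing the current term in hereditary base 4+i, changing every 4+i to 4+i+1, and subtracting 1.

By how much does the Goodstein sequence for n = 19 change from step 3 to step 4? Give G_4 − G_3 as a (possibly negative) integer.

G_0=19  [base 4] 4^2 + 3  →[4↦5]→  5^2 + 3 = 28  −1 ⇒ G_1=27
G_1=27  [base 5] 5^2 + 2  →[5↦6]→  6^2 + 2 = 38  −1 ⇒ G_2=37
G_2=37  [base 6] 6^2 + 1  →[6↦7]→  7^2 + 1 = 50  −1 ⇒ G_3=49
G_3=49  [base 7] 7^2  →[7↦8]→  8^2 = 64  −1 ⇒ G_4=63

14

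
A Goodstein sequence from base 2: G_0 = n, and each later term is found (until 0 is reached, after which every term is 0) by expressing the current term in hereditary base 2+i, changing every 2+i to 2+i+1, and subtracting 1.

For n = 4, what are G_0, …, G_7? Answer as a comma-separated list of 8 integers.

4, 26, 41, 60, 83, 109, 139, 173

[0] 4 ≡ 2^2 (base 2). Lift 3: 27. −1: 26.
[1] 26 ≡ 2·3^2 + 2·3 + 2 (base 3). Lift 4: 42. −1: 41.
[2] 41 ≡ 2·4^2 + 2·4 + 1 (base 4). Lift 5: 61. −1: 60.
[3] 60 ≡ 2·5^2 + 2·5 (base 5). Lift 6: 84. −1: 83.
[4] 83 ≡ 2·6^2 + 6 + 5 (base 6). Lift 7: 110. −1: 109.
[5] 109 ≡ 2·7^2 + 7 + 4 (base 7). Lift 8: 140. −1: 139.
[6] 139 ≡ 2·8^2 + 8 + 3 (base 8). Lift 9: 174. −1: 173.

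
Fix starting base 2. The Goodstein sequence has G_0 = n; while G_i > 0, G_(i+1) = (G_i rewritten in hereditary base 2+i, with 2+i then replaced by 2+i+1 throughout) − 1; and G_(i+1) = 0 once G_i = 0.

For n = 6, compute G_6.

187243

G_0 = 6. HB_2(6) = 2^2 + 2. Bump = 30. G_1 = 29.
G_1 = 29. HB_3(29) = 3^3 + 2. Bump = 258. G_2 = 257.
G_2 = 257. HB_4(257) = 4^4 + 1. Bump = 3126. G_3 = 3125.
G_3 = 3125. HB_5(3125) = 5^5. Bump = 46656. G_4 = 46655.
G_4 = 46655. HB_6(46655) = 5·6^5 + 5·6^4 + 5·6^3 + 5·6^2 + 5·6 + 5. Bump = 98040. G_5 = 98039.
G_5 = 98039. HB_7(98039) = 5·7^5 + 5·7^4 + 5·7^3 + 5·7^2 + 5·7 + 4. Bump = 187244. G_6 = 187243.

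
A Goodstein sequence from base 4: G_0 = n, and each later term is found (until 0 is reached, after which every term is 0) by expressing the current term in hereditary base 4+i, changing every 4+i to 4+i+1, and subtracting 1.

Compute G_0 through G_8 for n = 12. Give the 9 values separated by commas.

12, 14, 15, 16, 17, 18, 19, 19, 19

G_0 = 12. HB_4(12) = 3·4. Bump = 15. G_1 = 14.
G_1 = 14. HB_5(14) = 2·5 + 4. Bump = 16. G_2 = 15.
G_2 = 15. HB_6(15) = 2·6 + 3. Bump = 17. G_3 = 16.
G_3 = 16. HB_7(16) = 2·7 + 2. Bump = 18. G_4 = 17.
G_4 = 17. HB_8(17) = 2·8 + 1. Bump = 19. G_5 = 18.
G_5 = 18. HB_9(18) = 2·9. Bump = 20. G_6 = 19.
G_6 = 19. HB_10(19) = 10 + 9. Bump = 20. G_7 = 19.
G_7 = 19. HB_11(19) = 11 + 8. Bump = 20. G_8 = 19.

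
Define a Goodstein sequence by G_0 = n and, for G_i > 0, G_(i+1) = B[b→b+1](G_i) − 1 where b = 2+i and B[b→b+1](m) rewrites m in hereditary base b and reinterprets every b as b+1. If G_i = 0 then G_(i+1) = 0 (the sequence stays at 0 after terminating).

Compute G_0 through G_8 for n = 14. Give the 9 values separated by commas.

[0] 14 ≡ 2^(2 + 1) + 2^2 + 2 (base 2). Lift 3: 111. −1: 110.
[1] 110 ≡ 3^(3 + 1) + 3^3 + 2 (base 3). Lift 4: 1282. −1: 1281.
[2] 1281 ≡ 4^(4 + 1) + 4^4 + 1 (base 4). Lift 5: 18751. −1: 18750.
[3] 18750 ≡ 5^(5 + 1) + 5^5 (base 5). Lift 6: 326592. −1: 326591.
[4] 326591 ≡ 6^(6 + 1) + 5·6^5 + 5·6^4 + 5·6^3 + 5·6^2 + 5·6 + 5 (base 6). Lift 7: 5862841. −1: 5862840.
[5] 5862840 ≡ 7^(7 + 1) + 5·7^5 + 5·7^4 + 5·7^3 + 5·7^2 + 5·7 + 4 (base 7). Lift 8: 134404972. −1: 134404971.
[6] 134404971 ≡ 8^(8 + 1) + 5·8^5 + 5·8^4 + 5·8^3 + 5·8^2 + 5·8 + 3 (base 8). Lift 9: 3487116549. −1: 3487116548.
[7] 3487116548 ≡ 9^(9 + 1) + 5·9^5 + 5·9^4 + 5·9^3 + 5·9^2 + 5·9 + 2 (base 9). Lift 10: 100000555552. −1: 100000555551.

14, 110, 1281, 18750, 326591, 5862840, 134404971, 3487116548, 100000555551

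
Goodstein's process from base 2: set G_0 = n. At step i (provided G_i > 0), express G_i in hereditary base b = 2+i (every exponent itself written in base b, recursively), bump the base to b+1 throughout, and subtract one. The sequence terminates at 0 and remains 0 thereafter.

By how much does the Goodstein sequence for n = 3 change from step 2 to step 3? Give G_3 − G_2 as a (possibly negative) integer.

-1

[0] 3 ≡ 2 + 1 (base 2). Lift 3: 4. −1: 3.
[1] 3 ≡ 3 (base 3). Lift 4: 4. −1: 3.
[2] 3 ≡ 3 (base 4). Lift 5: 3. −1: 2.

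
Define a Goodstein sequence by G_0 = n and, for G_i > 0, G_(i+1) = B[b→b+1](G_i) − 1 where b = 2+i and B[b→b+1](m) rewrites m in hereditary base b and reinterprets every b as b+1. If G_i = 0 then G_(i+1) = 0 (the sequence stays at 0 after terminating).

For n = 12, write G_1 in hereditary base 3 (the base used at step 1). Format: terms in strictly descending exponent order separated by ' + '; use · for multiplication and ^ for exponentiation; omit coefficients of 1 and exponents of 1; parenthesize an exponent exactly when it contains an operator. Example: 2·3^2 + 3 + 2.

3^(3 + 1) + 2·3^2 + 2·3 + 2

step 0: 12 = 2^(2 + 1) + 2^2; sub 3 for 2: 3^(3 + 1) + 3^3; = 108; G_1 = 108−1 = 107
step 1: 107 = 3^(3 + 1) + 2·3^2 + 2·3 + 2; sub 4 for 3: 4^(4 + 1) + 2·4^2 + 2·4 + 2; = 1066; G_2 = 1066−1 = 1065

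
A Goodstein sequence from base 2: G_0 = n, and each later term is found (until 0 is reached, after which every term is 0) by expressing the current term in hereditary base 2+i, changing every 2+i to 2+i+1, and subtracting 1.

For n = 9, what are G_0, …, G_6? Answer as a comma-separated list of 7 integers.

step 0: 9 = 2^(2 + 1) + 1; sub 3 for 2: 3^(3 + 1) + 1; = 82; G_1 = 82−1 = 81
step 1: 81 = 3^(3 + 1); sub 4 for 3: 4^(4 + 1); = 1024; G_2 = 1024−1 = 1023
step 2: 1023 = 3·4^4 + 3·4^3 + 3·4^2 + 3·4 + 3; sub 5 for 4: 3·5^5 + 3·5^3 + 3·5^2 + 3·5 + 3; = 9843; G_3 = 9843−1 = 9842
step 3: 9842 = 3·5^5 + 3·5^3 + 3·5^2 + 3·5 + 2; sub 6 for 5: 3·6^6 + 3·6^3 + 3·6^2 + 3·6 + 2; = 140744; G_4 = 140744−1 = 140743
step 4: 140743 = 3·6^6 + 3·6^3 + 3·6^2 + 3·6 + 1; sub 7 for 6: 3·7^7 + 3·7^3 + 3·7^2 + 3·7 + 1; = 2471827; G_5 = 2471827−1 = 2471826
step 5: 2471826 = 3·7^7 + 3·7^3 + 3·7^2 + 3·7; sub 8 for 7: 3·8^8 + 3·8^3 + 3·8^2 + 3·8; = 50333400; G_6 = 50333400−1 = 50333399

9, 81, 1023, 9842, 140743, 2471826, 50333399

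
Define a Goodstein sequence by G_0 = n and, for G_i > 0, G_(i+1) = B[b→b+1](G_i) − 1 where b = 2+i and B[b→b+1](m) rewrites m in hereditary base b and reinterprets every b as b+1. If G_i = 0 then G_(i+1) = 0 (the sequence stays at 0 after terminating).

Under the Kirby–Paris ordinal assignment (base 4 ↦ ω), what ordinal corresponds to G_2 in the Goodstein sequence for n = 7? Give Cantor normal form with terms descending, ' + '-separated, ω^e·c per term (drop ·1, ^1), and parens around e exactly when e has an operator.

(0) 7|_2 = 2^2 + 2 + 1 ↦ 3^3 + 3 + 1|_3 = 31 ⇒ 30
(1) 30|_3 = 3^3 + 3 ↦ 4^4 + 4|_4 = 260 ⇒ 259
(2) 259|_4 = 4^4 + 3 ↦ 5^5 + 3|_5 = 3128 ⇒ 3127

ω^ω + 3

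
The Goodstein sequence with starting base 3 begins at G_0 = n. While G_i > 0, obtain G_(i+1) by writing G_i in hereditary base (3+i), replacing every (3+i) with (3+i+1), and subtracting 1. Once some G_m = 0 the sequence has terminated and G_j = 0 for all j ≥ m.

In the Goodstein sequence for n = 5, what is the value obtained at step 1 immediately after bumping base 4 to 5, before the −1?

6

5 —HB3→ 3 + 2 —bump→ 4 + 2 = 6 —(−1)→ 5
5 —HB4→ 4 + 1 —bump→ 5 + 1 = 6 —(−1)→ 5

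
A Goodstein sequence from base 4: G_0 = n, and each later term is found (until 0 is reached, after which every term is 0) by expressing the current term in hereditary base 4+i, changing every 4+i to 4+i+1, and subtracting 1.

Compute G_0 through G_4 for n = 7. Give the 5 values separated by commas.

7, 7, 7, 7, 7

base 4: 7 = 4 + 3; at 5: 5 + 3 = 8; next = 7
base 5: 7 = 5 + 2; at 6: 6 + 2 = 8; next = 7
base 6: 7 = 6 + 1; at 7: 7 + 1 = 8; next = 7
base 7: 7 = 7; at 8: 8 = 8; next = 7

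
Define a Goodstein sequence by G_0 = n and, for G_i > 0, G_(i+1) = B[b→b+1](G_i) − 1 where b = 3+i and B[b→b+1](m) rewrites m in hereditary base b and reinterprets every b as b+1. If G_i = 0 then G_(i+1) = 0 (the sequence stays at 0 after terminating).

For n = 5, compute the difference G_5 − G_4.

-1

5 —HB3→ 3 + 2 —bump→ 4 + 2 = 6 —(−1)→ 5
5 —HB4→ 4 + 1 —bump→ 5 + 1 = 6 —(−1)→ 5
5 —HB5→ 5 —bump→ 6 = 6 —(−1)→ 5
5 —HB6→ 5 —bump→ 5 = 5 —(−1)→ 4
4 —HB7→ 4 —bump→ 4 = 4 —(−1)→ 3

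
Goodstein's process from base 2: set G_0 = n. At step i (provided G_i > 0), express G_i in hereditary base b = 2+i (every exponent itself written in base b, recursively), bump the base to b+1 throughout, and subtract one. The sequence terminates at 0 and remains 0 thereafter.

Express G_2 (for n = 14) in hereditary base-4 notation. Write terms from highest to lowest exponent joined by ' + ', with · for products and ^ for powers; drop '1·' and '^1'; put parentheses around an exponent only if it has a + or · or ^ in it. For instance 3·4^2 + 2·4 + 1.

4^(4 + 1) + 4^4 + 1

i=0: 14 = 2^(2 + 1) + 2^2 + 2 (b=2); 2→3: 3^(3 + 1) + 3^3 + 3 = 111; 111−1 = 110
i=1: 110 = 3^(3 + 1) + 3^3 + 2 (b=3); 3→4: 4^(4 + 1) + 4^4 + 2 = 1282; 1282−1 = 1281
i=2: 1281 = 4^(4 + 1) + 4^4 + 1 (b=4); 4→5: 5^(5 + 1) + 5^5 + 1 = 18751; 18751−1 = 18750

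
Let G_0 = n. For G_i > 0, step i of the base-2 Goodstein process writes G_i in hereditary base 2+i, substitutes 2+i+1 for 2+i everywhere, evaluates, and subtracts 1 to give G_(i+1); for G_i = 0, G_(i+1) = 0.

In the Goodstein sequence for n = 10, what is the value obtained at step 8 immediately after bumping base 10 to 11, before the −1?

base 2: 10 = 2^(2 + 1) + 2; at 3: 3^(3 + 1) + 3 = 84; next = 83
base 3: 83 = 3^(3 + 1) + 2; at 4: 4^(4 + 1) + 2 = 1026; next = 1025
base 4: 1025 = 4^(4 + 1) + 1; at 5: 5^(5 + 1) + 1 = 15626; next = 15625
base 5: 15625 = 5^(5 + 1); at 6: 6^(6 + 1) = 279936; next = 279935
base 6: 279935 = 5·6^6 + 5·6^5 + 5·6^4 + 5·6^3 + 5·6^2 + 5·6 + 5; at 7: 5·7^7 + 5·7^5 + 5·7^4 + 5·7^3 + 5·7^2 + 5·7 + 5 = 4215755; next = 4215754
base 7: 4215754 = 5·7^7 + 5·7^5 + 5·7^4 + 5·7^3 + 5·7^2 + 5·7 + 4; at 8: 5·8^8 + 5·8^5 + 5·8^4 + 5·8^3 + 5·8^2 + 5·8 + 4 = 84073324; next = 84073323
base 8: 84073323 = 5·8^8 + 5·8^5 + 5·8^4 + 5·8^3 + 5·8^2 + 5·8 + 3; at 9: 5·9^9 + 5·9^5 + 5·9^4 + 5·9^3 + 5·9^2 + 5·9 + 3 = 1937434593; next = 1937434592
base 9: 1937434592 = 5·9^9 + 5·9^5 + 5·9^4 + 5·9^3 + 5·9^2 + 5·9 + 2; at 10: 5·10^10 + 5·10^5 + 5·10^4 + 5·10^3 + 5·10^2 + 5·10 + 2 = 50000555552; next = 50000555551

1426559238831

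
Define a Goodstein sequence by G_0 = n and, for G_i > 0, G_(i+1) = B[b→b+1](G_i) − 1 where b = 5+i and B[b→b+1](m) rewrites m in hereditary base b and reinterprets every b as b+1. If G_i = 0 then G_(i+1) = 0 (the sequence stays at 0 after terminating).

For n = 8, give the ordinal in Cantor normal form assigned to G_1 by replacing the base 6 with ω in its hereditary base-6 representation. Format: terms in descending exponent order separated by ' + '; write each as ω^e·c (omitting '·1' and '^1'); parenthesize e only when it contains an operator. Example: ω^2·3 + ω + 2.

ω + 2

G_0 = 8. HB_5(8) = 5 + 3. Bump = 9. G_1 = 8.
G_1 = 8. HB_6(8) = 6 + 2. Bump = 9. G_2 = 8.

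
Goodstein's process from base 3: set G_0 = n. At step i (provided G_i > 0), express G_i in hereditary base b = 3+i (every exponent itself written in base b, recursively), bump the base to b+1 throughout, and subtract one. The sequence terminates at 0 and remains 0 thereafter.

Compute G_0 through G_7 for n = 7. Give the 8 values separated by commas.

G_0 = 7. HB_3(7) = 2·3 + 1. Bump = 9. G_1 = 8.
G_1 = 8. HB_4(8) = 2·4. Bump = 10. G_2 = 9.
G_2 = 9. HB_5(9) = 5 + 4. Bump = 10. G_3 = 9.
G_3 = 9. HB_6(9) = 6 + 3. Bump = 10. G_4 = 9.
G_4 = 9. HB_7(9) = 7 + 2. Bump = 10. G_5 = 9.
G_5 = 9. HB_8(9) = 8 + 1. Bump = 10. G_6 = 9.
G_6 = 9. HB_9(9) = 9. Bump = 10. G_7 = 9.

7, 8, 9, 9, 9, 9, 9, 9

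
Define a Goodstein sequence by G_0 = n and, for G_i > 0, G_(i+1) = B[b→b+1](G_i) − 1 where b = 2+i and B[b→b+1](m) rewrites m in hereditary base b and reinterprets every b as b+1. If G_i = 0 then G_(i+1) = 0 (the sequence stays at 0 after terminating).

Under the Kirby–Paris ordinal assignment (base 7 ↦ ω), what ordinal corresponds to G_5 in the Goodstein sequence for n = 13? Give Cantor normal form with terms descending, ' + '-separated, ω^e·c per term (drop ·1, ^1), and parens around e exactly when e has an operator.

13 —HB2→ 2^(2 + 1) + 2^2 + 1 —bump→ 3^(3 + 1) + 3^3 + 1 = 109 —(−1)→ 108
108 —HB3→ 3^(3 + 1) + 3^3 —bump→ 4^(4 + 1) + 4^4 = 1280 —(−1)→ 1279
1279 —HB4→ 4^(4 + 1) + 3·4^3 + 3·4^2 + 3·4 + 3 —bump→ 5^(5 + 1) + 3·5^3 + 3·5^2 + 3·5 + 3 = 16093 —(−1)→ 16092
16092 —HB5→ 5^(5 + 1) + 3·5^3 + 3·5^2 + 3·5 + 2 —bump→ 6^(6 + 1) + 3·6^3 + 3·6^2 + 3·6 + 2 = 280712 —(−1)→ 280711
280711 —HB6→ 6^(6 + 1) + 3·6^3 + 3·6^2 + 3·6 + 1 —bump→ 7^(7 + 1) + 3·7^3 + 3·7^2 + 3·7 + 1 = 5765999 —(−1)→ 5765998

ω^(ω + 1) + ω^3·3 + ω^2·3 + ω·3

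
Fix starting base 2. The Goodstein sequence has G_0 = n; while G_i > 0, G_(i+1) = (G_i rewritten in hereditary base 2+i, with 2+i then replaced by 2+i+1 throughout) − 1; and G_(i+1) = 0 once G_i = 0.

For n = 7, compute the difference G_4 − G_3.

43530

step 0: 7 = 2^2 + 2 + 1; sub 3 for 2: 3^3 + 3 + 1; = 31; G_1 = 31−1 = 30
step 1: 30 = 3^3 + 3; sub 4 for 3: 4^4 + 4; = 260; G_2 = 260−1 = 259
step 2: 259 = 4^4 + 3; sub 5 for 4: 5^5 + 3; = 3128; G_3 = 3128−1 = 3127
step 3: 3127 = 5^5 + 2; sub 6 for 5: 6^6 + 2; = 46658; G_4 = 46658−1 = 46657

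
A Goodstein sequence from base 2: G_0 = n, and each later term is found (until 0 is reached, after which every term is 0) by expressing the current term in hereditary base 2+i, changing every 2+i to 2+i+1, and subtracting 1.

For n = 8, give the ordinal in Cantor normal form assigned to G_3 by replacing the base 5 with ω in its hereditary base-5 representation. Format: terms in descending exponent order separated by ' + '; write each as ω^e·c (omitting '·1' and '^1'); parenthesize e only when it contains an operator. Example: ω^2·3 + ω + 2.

step 0: 8 = 2^(2 + 1); sub 3 for 2: 3^(3 + 1); = 81; G_1 = 81−1 = 80
step 1: 80 = 2·3^3 + 2·3^2 + 2·3 + 2; sub 4 for 3: 2·4^4 + 2·4^2 + 2·4 + 2; = 554; G_2 = 554−1 = 553
step 2: 553 = 2·4^4 + 2·4^2 + 2·4 + 1; sub 5 for 4: 2·5^5 + 2·5^2 + 2·5 + 1; = 6311; G_3 = 6311−1 = 6310
step 3: 6310 = 2·5^5 + 2·5^2 + 2·5; sub 6 for 5: 2·6^6 + 2·6^2 + 2·6; = 93396; G_4 = 93396−1 = 93395

ω^ω·2 + ω^2·2 + ω·2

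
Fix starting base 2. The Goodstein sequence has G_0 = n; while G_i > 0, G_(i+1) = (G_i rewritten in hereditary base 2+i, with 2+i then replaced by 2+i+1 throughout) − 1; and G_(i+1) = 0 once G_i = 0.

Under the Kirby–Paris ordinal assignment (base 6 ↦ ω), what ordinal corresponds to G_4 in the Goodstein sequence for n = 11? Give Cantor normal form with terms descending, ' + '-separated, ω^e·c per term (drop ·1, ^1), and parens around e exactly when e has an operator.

[0] 11 ≡ 2^(2 + 1) + 2 + 1 (base 2). Lift 3: 85. −1: 84.
[1] 84 ≡ 3^(3 + 1) + 3 (base 3). Lift 4: 1028. −1: 1027.
[2] 1027 ≡ 4^(4 + 1) + 3 (base 4). Lift 5: 15628. −1: 15627.
[3] 15627 ≡ 5^(5 + 1) + 2 (base 5). Lift 6: 279938. −1: 279937.

ω^(ω + 1) + 1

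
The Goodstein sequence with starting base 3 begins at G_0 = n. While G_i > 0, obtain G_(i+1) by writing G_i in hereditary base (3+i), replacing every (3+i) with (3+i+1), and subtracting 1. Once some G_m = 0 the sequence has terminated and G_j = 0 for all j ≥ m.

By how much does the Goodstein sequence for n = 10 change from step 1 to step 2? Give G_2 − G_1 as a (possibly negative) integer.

base 3: 10 = 3^2 + 1; at 4: 4^2 + 1 = 17; next = 16
base 4: 16 = 4^2; at 5: 5^2 = 25; next = 24

8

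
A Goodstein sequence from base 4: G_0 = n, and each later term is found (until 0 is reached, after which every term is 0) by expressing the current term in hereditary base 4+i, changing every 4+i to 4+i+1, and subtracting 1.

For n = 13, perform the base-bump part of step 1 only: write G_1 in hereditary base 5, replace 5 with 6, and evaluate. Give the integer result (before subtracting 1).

18

13 —HB4→ 3·4 + 1 —bump→ 3·5 + 1 = 16 —(−1)→ 15
15 —HB5→ 3·5 —bump→ 3·6 = 18 —(−1)→ 17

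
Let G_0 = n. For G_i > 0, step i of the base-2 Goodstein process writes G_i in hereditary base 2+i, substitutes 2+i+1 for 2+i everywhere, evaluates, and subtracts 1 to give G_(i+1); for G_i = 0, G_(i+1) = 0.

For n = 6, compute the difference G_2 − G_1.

228

G_0 = 6. HB_2(6) = 2^2 + 2. Bump = 30. G_1 = 29.
G_1 = 29. HB_3(29) = 3^3 + 2. Bump = 258. G_2 = 257.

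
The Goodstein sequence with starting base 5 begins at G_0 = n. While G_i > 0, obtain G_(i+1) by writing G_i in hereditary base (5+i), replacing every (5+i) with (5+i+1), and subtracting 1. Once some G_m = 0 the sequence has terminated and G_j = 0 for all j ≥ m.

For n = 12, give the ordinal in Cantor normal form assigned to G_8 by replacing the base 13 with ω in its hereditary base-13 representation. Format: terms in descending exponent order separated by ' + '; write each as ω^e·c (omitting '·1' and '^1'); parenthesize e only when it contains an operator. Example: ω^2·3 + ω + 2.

step 0: 12 = 2·5 + 2; sub 6 for 5: 2·6 + 2; = 14; G_1 = 14−1 = 13
step 1: 13 = 2·6 + 1; sub 7 for 6: 2·7 + 1; = 15; G_2 = 15−1 = 14
step 2: 14 = 2·7; sub 8 for 7: 2·8; = 16; G_3 = 16−1 = 15
step 3: 15 = 8 + 7; sub 9 for 8: 9 + 7; = 16; G_4 = 16−1 = 15
step 4: 15 = 9 + 6; sub 10 for 9: 10 + 6; = 16; G_5 = 16−1 = 15
step 5: 15 = 10 + 5; sub 11 for 10: 11 + 5; = 16; G_6 = 16−1 = 15
step 6: 15 = 11 + 4; sub 12 for 11: 12 + 4; = 16; G_7 = 16−1 = 15
step 7: 15 = 12 + 3; sub 13 for 12: 13 + 3; = 16; G_8 = 16−1 = 15
step 8: 15 = 13 + 2; sub 14 for 13: 14 + 2; = 16; G_9 = 16−1 = 15

ω + 2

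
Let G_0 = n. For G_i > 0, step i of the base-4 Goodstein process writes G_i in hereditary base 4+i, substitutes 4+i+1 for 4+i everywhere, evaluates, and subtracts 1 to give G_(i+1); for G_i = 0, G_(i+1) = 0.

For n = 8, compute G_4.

9

step 0: 8 = 2·4; sub 5 for 4: 2·5; = 10; G_1 = 10−1 = 9
step 1: 9 = 5 + 4; sub 6 for 5: 6 + 4; = 10; G_2 = 10−1 = 9
step 2: 9 = 6 + 3; sub 7 for 6: 7 + 3; = 10; G_3 = 10−1 = 9
step 3: 9 = 7 + 2; sub 8 for 7: 8 + 2; = 10; G_4 = 10−1 = 9
step 4: 9 = 8 + 1; sub 9 for 8: 9 + 1; = 10; G_5 = 10−1 = 9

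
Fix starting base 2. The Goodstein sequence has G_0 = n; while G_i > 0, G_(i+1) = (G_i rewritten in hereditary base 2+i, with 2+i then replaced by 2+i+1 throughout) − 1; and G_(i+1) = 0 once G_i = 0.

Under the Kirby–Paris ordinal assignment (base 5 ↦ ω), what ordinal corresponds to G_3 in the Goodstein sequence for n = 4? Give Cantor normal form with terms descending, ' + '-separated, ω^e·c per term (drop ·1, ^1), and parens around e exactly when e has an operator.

ω^2·2 + ω·2

base 2: 4 = 2^2; at 3: 3^3 = 27; next = 26
base 3: 26 = 2·3^2 + 2·3 + 2; at 4: 2·4^2 + 2·4 + 2 = 42; next = 41
base 4: 41 = 2·4^2 + 2·4 + 1; at 5: 2·5^2 + 2·5 + 1 = 61; next = 60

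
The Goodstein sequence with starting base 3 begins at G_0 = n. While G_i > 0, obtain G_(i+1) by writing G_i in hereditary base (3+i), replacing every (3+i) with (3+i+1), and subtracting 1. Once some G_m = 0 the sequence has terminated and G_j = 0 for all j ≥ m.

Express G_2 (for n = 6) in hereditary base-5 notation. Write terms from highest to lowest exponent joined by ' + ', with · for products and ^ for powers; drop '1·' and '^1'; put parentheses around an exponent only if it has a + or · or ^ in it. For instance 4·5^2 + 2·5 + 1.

step 0: 6 = 2·3; sub 4 for 3: 2·4; = 8; G_1 = 8−1 = 7
step 1: 7 = 4 + 3; sub 5 for 4: 5 + 3; = 8; G_2 = 8−1 = 7
step 2: 7 = 5 + 2; sub 6 for 5: 6 + 2; = 8; G_3 = 8−1 = 7

5 + 2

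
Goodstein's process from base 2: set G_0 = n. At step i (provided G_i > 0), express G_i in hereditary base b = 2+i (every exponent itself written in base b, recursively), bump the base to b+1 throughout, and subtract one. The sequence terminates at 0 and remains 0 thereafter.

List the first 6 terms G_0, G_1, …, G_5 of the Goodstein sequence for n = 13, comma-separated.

step 0: 13 = 2^(2 + 1) + 2^2 + 1; sub 3 for 2: 3^(3 + 1) + 3^3 + 1; = 109; G_1 = 109−1 = 108
step 1: 108 = 3^(3 + 1) + 3^3; sub 4 for 3: 4^(4 + 1) + 4^4; = 1280; G_2 = 1280−1 = 1279
step 2: 1279 = 4^(4 + 1) + 3·4^3 + 3·4^2 + 3·4 + 3; sub 5 for 4: 5^(5 + 1) + 3·5^3 + 3·5^2 + 3·5 + 3; = 16093; G_3 = 16093−1 = 16092
step 3: 16092 = 5^(5 + 1) + 3·5^3 + 3·5^2 + 3·5 + 2; sub 6 for 5: 6^(6 + 1) + 3·6^3 + 3·6^2 + 3·6 + 2; = 280712; G_4 = 280712−1 = 280711
step 4: 280711 = 6^(6 + 1) + 3·6^3 + 3·6^2 + 3·6 + 1; sub 7 for 6: 7^(7 + 1) + 3·7^3 + 3·7^2 + 3·7 + 1; = 5765999; G_5 = 5765999−1 = 5765998

13, 108, 1279, 16092, 280711, 5765998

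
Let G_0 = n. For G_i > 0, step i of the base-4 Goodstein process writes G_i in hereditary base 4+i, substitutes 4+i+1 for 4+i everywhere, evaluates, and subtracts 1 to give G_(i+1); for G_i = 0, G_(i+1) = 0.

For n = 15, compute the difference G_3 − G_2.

G_0 = 15. HB_4(15) = 3·4 + 3. Bump = 18. G_1 = 17.
G_1 = 17. HB_5(17) = 3·5 + 2. Bump = 20. G_2 = 19.
G_2 = 19. HB_6(19) = 3·6 + 1. Bump = 22. G_3 = 21.

2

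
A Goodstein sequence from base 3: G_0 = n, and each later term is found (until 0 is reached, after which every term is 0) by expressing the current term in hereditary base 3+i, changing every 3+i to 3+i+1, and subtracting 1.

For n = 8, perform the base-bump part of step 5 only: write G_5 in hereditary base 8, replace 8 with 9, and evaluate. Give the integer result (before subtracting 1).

(0) 8|_3 = 2·3 + 2 ↦ 2·4 + 2|_4 = 10 ⇒ 9
(1) 9|_4 = 2·4 + 1 ↦ 2·5 + 1|_5 = 11 ⇒ 10
(2) 10|_5 = 2·5 ↦ 2·6|_6 = 12 ⇒ 11
(3) 11|_6 = 6 + 5 ↦ 7 + 5|_7 = 12 ⇒ 11
(4) 11|_7 = 7 + 4 ↦ 8 + 4|_8 = 12 ⇒ 11
(5) 11|_8 = 8 + 3 ↦ 9 + 3|_9 = 12 ⇒ 11

12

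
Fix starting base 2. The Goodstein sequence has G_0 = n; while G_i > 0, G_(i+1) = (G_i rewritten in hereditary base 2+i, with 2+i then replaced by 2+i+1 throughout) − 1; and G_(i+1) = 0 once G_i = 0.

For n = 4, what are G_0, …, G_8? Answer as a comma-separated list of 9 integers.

4, 26, 41, 60, 83, 109, 139, 173, 211

[0] 4 ≡ 2^2 (base 2). Lift 3: 27. −1: 26.
[1] 26 ≡ 2·3^2 + 2·3 + 2 (base 3). Lift 4: 42. −1: 41.
[2] 41 ≡ 2·4^2 + 2·4 + 1 (base 4). Lift 5: 61. −1: 60.
[3] 60 ≡ 2·5^2 + 2·5 (base 5). Lift 6: 84. −1: 83.
[4] 83 ≡ 2·6^2 + 6 + 5 (base 6). Lift 7: 110. −1: 109.
[5] 109 ≡ 2·7^2 + 7 + 4 (base 7). Lift 8: 140. −1: 139.
[6] 139 ≡ 2·8^2 + 8 + 3 (base 8). Lift 9: 174. −1: 173.
[7] 173 ≡ 2·9^2 + 9 + 2 (base 9). Lift 10: 212. −1: 211.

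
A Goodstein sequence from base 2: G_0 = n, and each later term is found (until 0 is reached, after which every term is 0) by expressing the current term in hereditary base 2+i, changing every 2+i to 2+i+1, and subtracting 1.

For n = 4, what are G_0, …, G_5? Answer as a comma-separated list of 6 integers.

G_0 = 4. HB_2(4) = 2^2. Bump = 27. G_1 = 26.
G_1 = 26. HB_3(26) = 2·3^2 + 2·3 + 2. Bump = 42. G_2 = 41.
G_2 = 41. HB_4(41) = 2·4^2 + 2·4 + 1. Bump = 61. G_3 = 60.
G_3 = 60. HB_5(60) = 2·5^2 + 2·5. Bump = 84. G_4 = 83.
G_4 = 83. HB_6(83) = 2·6^2 + 6 + 5. Bump = 110. G_5 = 109.

4, 26, 41, 60, 83, 109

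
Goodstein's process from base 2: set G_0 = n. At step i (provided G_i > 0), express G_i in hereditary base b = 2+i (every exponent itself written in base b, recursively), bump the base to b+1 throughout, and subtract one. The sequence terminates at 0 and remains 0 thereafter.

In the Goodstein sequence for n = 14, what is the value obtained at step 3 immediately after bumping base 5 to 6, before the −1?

G_0 = 14. HB_2(14) = 2^(2 + 1) + 2^2 + 2. Bump = 111. G_1 = 110.
G_1 = 110. HB_3(110) = 3^(3 + 1) + 3^3 + 2. Bump = 1282. G_2 = 1281.
G_2 = 1281. HB_4(1281) = 4^(4 + 1) + 4^4 + 1. Bump = 18751. G_3 = 18750.
G_3 = 18750. HB_5(18750) = 5^(5 + 1) + 5^5. Bump = 326592. G_4 = 326591.

326592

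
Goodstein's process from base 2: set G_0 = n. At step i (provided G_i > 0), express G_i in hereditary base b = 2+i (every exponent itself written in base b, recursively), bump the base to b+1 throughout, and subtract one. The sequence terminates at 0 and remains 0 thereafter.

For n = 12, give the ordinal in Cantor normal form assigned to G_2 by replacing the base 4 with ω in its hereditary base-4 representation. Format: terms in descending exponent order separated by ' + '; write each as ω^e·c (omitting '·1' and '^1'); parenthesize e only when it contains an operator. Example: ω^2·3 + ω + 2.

ω^(ω + 1) + ω^2·2 + ω·2 + 1

step 0: 12 = 2^(2 + 1) + 2^2; sub 3 for 2: 3^(3 + 1) + 3^3; = 108; G_1 = 108−1 = 107
step 1: 107 = 3^(3 + 1) + 2·3^2 + 2·3 + 2; sub 4 for 3: 4^(4 + 1) + 2·4^2 + 2·4 + 2; = 1066; G_2 = 1066−1 = 1065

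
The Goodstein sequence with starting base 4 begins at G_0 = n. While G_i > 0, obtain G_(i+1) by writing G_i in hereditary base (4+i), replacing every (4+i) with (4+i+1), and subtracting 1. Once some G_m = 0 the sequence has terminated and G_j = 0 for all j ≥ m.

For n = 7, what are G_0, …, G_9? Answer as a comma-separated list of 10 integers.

(0) 7|_4 = 4 + 3 ↦ 5 + 3|_5 = 8 ⇒ 7
(1) 7|_5 = 5 + 2 ↦ 6 + 2|_6 = 8 ⇒ 7
(2) 7|_6 = 6 + 1 ↦ 7 + 1|_7 = 8 ⇒ 7
(3) 7|_7 = 7 ↦ 8|_8 = 8 ⇒ 7
(4) 7|_8 = 7 ↦ 7|_9 = 7 ⇒ 6
(5) 6|_9 = 6 ↦ 6|_10 = 6 ⇒ 5
(6) 5|_10 = 5 ↦ 5|_11 = 5 ⇒ 4
(7) 4|_11 = 4 ↦ 4|_12 = 4 ⇒ 3
(8) 3|_12 = 3 ↦ 3|_13 = 3 ⇒ 2

7, 7, 7, 7, 7, 6, 5, 4, 3, 2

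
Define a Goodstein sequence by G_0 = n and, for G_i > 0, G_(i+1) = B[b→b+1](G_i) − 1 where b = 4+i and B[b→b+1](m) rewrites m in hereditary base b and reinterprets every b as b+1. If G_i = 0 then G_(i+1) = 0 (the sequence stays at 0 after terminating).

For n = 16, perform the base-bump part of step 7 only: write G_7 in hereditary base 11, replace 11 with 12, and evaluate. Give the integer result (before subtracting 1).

(0) 16|_4 = 4^2 ↦ 5^2|_5 = 25 ⇒ 24
(1) 24|_5 = 4·5 + 4 ↦ 4·6 + 4|_6 = 28 ⇒ 27
(2) 27|_6 = 4·6 + 3 ↦ 4·7 + 3|_7 = 31 ⇒ 30
(3) 30|_7 = 4·7 + 2 ↦ 4·8 + 2|_8 = 34 ⇒ 33
(4) 33|_8 = 4·8 + 1 ↦ 4·9 + 1|_9 = 37 ⇒ 36
(5) 36|_9 = 4·9 ↦ 4·10|_10 = 40 ⇒ 39
(6) 39|_10 = 3·10 + 9 ↦ 3·11 + 9|_11 = 42 ⇒ 41
(7) 41|_11 = 3·11 + 8 ↦ 3·12 + 8|_12 = 44 ⇒ 43

44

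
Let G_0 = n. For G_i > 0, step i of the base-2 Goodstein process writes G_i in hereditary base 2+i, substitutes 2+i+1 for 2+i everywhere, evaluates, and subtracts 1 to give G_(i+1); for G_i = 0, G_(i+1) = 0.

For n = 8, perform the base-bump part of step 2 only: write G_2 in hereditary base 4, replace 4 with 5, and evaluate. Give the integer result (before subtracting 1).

G_0 = 8. HB_2(8) = 2^(2 + 1). Bump = 81. G_1 = 80.
G_1 = 80. HB_3(80) = 2·3^3 + 2·3^2 + 2·3 + 2. Bump = 554. G_2 = 553.

6311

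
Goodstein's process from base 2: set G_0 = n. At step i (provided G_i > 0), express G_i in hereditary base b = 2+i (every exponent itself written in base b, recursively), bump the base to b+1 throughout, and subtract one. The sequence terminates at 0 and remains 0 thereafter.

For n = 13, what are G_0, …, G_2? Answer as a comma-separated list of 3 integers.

13 —HB2→ 2^(2 + 1) + 2^2 + 1 —bump→ 3^(3 + 1) + 3^3 + 1 = 109 —(−1)→ 108
108 —HB3→ 3^(3 + 1) + 3^3 —bump→ 4^(4 + 1) + 4^4 = 1280 —(−1)→ 1279

13, 108, 1279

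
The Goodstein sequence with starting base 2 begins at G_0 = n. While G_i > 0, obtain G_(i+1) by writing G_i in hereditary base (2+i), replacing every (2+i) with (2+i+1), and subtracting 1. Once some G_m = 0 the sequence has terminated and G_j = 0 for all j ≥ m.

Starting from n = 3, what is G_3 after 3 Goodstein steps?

2

G_0 = 3. HB_2(3) = 2 + 1. Bump = 4. G_1 = 3.
G_1 = 3. HB_3(3) = 3. Bump = 4. G_2 = 3.
G_2 = 3. HB_4(3) = 3. Bump = 3. G_3 = 2.
G_3 = 2. HB_5(2) = 2. Bump = 2. G_4 = 1.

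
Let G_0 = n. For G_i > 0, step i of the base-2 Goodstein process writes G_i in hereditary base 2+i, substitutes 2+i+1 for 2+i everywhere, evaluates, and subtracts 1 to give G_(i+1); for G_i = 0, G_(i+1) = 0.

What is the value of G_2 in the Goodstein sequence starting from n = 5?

255

i=0: 5 = 2^2 + 1 (b=2); 2→3: 3^3 + 1 = 28; 28−1 = 27
i=1: 27 = 3^3 (b=3); 3→4: 4^4 = 256; 256−1 = 255
i=2: 255 = 3·4^3 + 3·4^2 + 3·4 + 3 (b=4); 4→5: 3·5^3 + 3·5^2 + 3·5 + 3 = 468; 468−1 = 467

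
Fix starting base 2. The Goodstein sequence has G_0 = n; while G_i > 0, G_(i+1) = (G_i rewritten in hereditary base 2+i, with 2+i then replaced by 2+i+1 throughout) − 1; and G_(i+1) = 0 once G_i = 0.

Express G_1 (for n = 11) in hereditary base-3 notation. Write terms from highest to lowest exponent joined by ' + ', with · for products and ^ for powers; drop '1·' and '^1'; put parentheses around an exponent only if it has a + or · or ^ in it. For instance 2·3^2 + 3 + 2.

3^(3 + 1) + 3

i=0: 11 = 2^(2 + 1) + 2 + 1 (b=2); 2→3: 3^(3 + 1) + 3 + 1 = 85; 85−1 = 84
i=1: 84 = 3^(3 + 1) + 3 (b=3); 3→4: 4^(4 + 1) + 4 = 1028; 1028−1 = 1027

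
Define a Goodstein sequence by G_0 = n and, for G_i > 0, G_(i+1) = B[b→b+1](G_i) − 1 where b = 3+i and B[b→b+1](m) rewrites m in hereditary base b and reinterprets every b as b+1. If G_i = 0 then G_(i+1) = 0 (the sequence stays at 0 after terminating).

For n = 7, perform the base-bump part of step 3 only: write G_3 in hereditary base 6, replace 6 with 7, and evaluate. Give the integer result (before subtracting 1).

(0) 7|_3 = 2·3 + 1 ↦ 2·4 + 1|_4 = 9 ⇒ 8
(1) 8|_4 = 2·4 ↦ 2·5|_5 = 10 ⇒ 9
(2) 9|_5 = 5 + 4 ↦ 6 + 4|_6 = 10 ⇒ 9
(3) 9|_6 = 6 + 3 ↦ 7 + 3|_7 = 10 ⇒ 9

10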